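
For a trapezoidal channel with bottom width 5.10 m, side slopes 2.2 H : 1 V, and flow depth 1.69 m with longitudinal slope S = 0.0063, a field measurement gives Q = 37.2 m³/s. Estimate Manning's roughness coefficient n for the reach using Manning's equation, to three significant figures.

0.0344

A = (b + z·y)·y = (5.10 + 2.2×1.69)×1.69 = 14.90 m²
P = b + 2y√(1+z²) = 5.10 + 2×1.69×√(1+2.2²) = 13.27 m
R = A/P = 14.90/13.27 = 1.123 m
n = (1/Q)·A·R^(2/3)·S^(1/2) = (1/37.2) × 14.90 × 1.081 × 0.07937 = 0.03436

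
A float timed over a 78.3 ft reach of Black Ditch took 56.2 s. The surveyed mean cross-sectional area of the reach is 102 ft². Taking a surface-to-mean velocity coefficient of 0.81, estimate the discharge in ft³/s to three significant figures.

115 ft³/s

v_surface = L / t̄ = 78.3 / 56.2 = 1.393 ft/s
v_mean = 0.81 × 1.393 = 1.129 ft/s
Q = A × v_mean = 102 × 1.129 = 115.1 ft³/s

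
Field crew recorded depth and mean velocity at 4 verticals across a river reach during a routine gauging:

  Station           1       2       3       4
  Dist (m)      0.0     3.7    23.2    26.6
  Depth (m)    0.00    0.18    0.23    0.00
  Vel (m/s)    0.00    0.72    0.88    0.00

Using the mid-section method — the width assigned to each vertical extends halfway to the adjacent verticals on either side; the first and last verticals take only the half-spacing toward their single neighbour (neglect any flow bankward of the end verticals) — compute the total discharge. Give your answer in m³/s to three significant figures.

w_2 = (23.2 − 0.0)/2 = 11.6 m; q_2 = 0.72 × 0.18 × 11.6 = 1.503 m³/s
w_3 = (26.6 − 3.7)/2 = 11.45 m; q_3 = 0.88 × 0.23 × 11.45 = 2.317 m³/s
Stations 1, 4 contribute zero (depth or velocity is 0).
Q = Σ qᵢ = 3.821 m³/s

3.82 m³/s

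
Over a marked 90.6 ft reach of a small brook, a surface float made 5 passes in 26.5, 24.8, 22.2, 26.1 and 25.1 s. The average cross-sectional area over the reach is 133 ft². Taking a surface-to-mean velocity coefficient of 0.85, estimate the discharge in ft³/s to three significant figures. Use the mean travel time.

t̄ = (26.5 + 24.8 + 22.2 + 26.1 + 25.1) / 5 = 24.94 s
v_surface = L / t̄ = 90.6 / 24.94 = 3.633 ft/s
v_mean = 0.85 × 3.633 = 3.088 ft/s
Q = A × v_mean = 133 × 3.088 = 410.7 ft³/s

411 ft³/s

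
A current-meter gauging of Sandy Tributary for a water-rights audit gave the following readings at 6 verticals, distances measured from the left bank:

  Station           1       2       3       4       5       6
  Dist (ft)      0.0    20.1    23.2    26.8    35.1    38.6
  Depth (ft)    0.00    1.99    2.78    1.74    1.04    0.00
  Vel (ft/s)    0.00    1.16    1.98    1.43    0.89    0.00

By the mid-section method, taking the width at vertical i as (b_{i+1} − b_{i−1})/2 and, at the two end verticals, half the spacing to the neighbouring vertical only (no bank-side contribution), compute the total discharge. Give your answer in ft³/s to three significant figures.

w_2 = (23.2 − 0.0)/2 = 11.6 ft; q_2 = 1.16 × 1.99 × 11.6 = 26.78 ft³/s
w_3 = (26.8 − 20.1)/2 = 3.35 ft; q_3 = 1.98 × 2.78 × 3.35 = 18.44 ft³/s
w_4 = (35.1 − 23.2)/2 = 5.95 ft; q_4 = 1.43 × 1.74 × 5.95 = 14.80 ft³/s
w_5 = (38.6 − 26.8)/2 = 5.9 ft; q_5 = 0.89 × 1.04 × 5.9 = 5.461 ft³/s
Stations 1, 6 contribute zero (depth or velocity is 0).
Q = Σ qᵢ = 65.48 ft³/s

65.5 ft³/s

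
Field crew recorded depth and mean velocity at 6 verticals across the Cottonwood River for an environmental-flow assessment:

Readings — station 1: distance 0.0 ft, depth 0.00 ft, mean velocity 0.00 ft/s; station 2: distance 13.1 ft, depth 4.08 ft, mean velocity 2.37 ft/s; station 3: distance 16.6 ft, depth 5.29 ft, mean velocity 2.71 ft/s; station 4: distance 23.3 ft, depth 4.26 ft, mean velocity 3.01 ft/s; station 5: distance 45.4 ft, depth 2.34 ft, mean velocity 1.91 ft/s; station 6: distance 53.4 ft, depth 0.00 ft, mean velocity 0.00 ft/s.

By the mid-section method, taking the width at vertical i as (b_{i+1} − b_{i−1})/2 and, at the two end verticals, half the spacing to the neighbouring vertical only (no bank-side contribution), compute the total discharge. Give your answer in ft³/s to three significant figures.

405 ft³/s

w_2 = (16.6 − 0.0)/2 = 8.3 ft; q_2 = 2.37 × 4.08 × 8.3 = 80.26 ft³/s
w_3 = (23.3 − 13.1)/2 = 5.1 ft; q_3 = 2.71 × 5.29 × 5.1 = 73.11 ft³/s
w_4 = (45.4 − 16.6)/2 = 14.4 ft; q_4 = 3.01 × 4.26 × 14.4 = 184.6 ft³/s
w_5 = (53.4 − 23.3)/2 = 15.05 ft; q_5 = 1.91 × 2.34 × 15.05 = 67.26 ft³/s
Stations 1, 6 contribute zero (depth or velocity is 0).
Q = Σ qᵢ = 405.3 ft³/s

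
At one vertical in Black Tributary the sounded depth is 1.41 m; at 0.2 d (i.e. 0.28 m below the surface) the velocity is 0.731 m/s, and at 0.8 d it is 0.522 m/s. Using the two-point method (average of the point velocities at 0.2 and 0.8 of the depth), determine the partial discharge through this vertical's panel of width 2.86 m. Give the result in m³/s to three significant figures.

v̄ = (0.731 + 0.522) / 2 = 0.6265 m/s
q = v̄ × d × w = 0.6265 × 1.41 × 2.86 = 2.526 m³/s

2.53 m³/s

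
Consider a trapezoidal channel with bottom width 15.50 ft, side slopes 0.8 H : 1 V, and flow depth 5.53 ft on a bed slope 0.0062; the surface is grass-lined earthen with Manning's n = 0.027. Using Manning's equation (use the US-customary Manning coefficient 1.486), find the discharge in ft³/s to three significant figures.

1150 ft³/s

A = (b + z·y)·y = (15.50 + 0.8×5.53)×5.53 = 110.2 ft²
P = b + 2y√(1+z²) = 15.50 + 2×5.53×√(1+0.8²) = 29.66 ft
R = A/P = 110.2/29.66 = 3.714 ft
Q = (1.486/n)·A·R^(2/3)·S^(1/2) = (1.486/0.027) × 110.2 × 3.714^(2/3) × 0.0062^(1/2) = 1145 ft³/s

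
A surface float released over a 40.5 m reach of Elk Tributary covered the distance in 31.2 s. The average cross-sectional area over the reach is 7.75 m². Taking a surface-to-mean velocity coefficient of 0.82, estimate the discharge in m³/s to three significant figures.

v_surface = L / t̄ = 40.5 / 31.2 = 1.298 m/s
v_mean = 0.82 × 1.298 = 1.064 m/s
Q = A × v_mean = 7.75 × 1.064 = 8.249 m³/s

8.25 m³/s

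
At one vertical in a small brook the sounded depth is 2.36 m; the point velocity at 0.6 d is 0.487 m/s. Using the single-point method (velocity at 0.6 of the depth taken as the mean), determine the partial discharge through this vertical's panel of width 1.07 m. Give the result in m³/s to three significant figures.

v̄ = v₀.₆ = 0.487 m/s
q = v̄ × d × w = 0.4870 × 2.36 × 1.07 = 1.230 m³/s

1.23 m³/s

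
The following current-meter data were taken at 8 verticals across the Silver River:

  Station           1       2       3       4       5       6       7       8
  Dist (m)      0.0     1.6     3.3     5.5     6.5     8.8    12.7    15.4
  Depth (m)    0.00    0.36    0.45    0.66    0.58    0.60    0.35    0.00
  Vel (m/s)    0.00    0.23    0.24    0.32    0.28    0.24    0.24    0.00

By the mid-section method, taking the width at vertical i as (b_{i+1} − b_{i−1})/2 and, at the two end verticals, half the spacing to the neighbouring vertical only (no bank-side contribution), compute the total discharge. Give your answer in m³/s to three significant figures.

1.68 m³/s

w_2 = (3.3 − 0.0)/2 = 1.65 m; q_2 = 0.23 × 0.36 × 1.65 = 0.1366 m³/s
w_3 = (5.5 − 1.6)/2 = 1.95 m; q_3 = 0.24 × 0.45 × 1.95 = 0.2106 m³/s
w_4 = (6.5 − 3.3)/2 = 1.6 m; q_4 = 0.32 × 0.66 × 1.6 = 0.3379 m³/s
w_5 = (8.8 − 5.5)/2 = 1.65 m; q_5 = 0.28 × 0.58 × 1.65 = 0.2680 m³/s
w_6 = (12.7 − 6.5)/2 = 3.1 m; q_6 = 0.24 × 0.60 × 3.1 = 0.4464 m³/s
w_7 = (15.4 − 8.8)/2 = 3.3 m; q_7 = 0.24 × 0.35 × 3.3 = 0.2772 m³/s
Stations 1, 8 contribute zero (depth or velocity is 0).
Q = Σ qᵢ = 1.677 m³/s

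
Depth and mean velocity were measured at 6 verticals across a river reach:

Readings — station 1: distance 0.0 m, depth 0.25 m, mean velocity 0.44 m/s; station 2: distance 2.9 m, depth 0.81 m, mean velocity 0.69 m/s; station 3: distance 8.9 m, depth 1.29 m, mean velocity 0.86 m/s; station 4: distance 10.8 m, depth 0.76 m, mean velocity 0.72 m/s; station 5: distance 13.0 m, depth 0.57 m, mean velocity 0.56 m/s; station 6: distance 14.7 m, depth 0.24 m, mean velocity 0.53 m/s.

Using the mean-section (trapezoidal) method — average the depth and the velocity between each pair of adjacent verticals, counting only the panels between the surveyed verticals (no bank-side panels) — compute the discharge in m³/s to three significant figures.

8.60 m³/s

Panel 1-2: Δb = 2.9 m, d̄ = (0.25+0.81)/2 = 0.53, v̄ = (0.44+0.69)/2 = 0.565 → q = 2.9×0.53×0.565 = 0.8684 m³/s
Panel 2-3: Δb = 6 m, d̄ = (0.81+1.29)/2 = 1.05, v̄ = (0.69+0.86)/2 = 0.775 → q = 6×1.05×0.775 = 4.883 m³/s
Panel 3-4: Δb = 1.9 m, d̄ = (1.29+0.76)/2 = 1.025, v̄ = (0.86+0.72)/2 = 0.79 → q = 1.9×1.025×0.79 = 1.539 m³/s
Panel 4-5: Δb = 2.2 m, d̄ = (0.76+0.57)/2 = 0.665, v̄ = (0.72+0.56)/2 = 0.64 → q = 2.2×0.665×0.64 = 0.9363 m³/s
Panel 5-6: Δb = 1.7 m, d̄ = (0.57+0.24)/2 = 0.405, v̄ = (0.56+0.53)/2 = 0.545 → q = 1.7×0.405×0.545 = 0.3752 m³/s
Q = Σ q = 8.601 m³/s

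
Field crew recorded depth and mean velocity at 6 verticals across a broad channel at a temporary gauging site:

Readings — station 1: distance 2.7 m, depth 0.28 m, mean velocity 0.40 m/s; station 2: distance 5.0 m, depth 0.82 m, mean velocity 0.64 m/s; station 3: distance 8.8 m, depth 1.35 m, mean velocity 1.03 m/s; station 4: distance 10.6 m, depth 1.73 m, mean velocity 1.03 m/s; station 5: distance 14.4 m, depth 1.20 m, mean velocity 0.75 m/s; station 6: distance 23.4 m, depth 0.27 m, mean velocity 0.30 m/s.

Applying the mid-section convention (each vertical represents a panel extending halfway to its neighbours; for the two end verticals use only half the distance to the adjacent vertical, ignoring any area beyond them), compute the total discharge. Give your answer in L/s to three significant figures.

w_1 = (5.0 − 2.7)/2 = 1.15 m; q_1 = 0.40 × 0.28 × 1.15 = 0.1288 m³/s
w_2 = (8.8 − 2.7)/2 = 3.05 m; q_2 = 0.64 × 0.82 × 3.05 = 1.601 m³/s
w_3 = (10.6 − 5.0)/2 = 2.8 m; q_3 = 1.03 × 1.35 × 2.8 = 3.893 m³/s
w_4 = (14.4 − 8.8)/2 = 2.8 m; q_4 = 1.03 × 1.73 × 2.8 = 4.989 m³/s
w_5 = (23.4 − 10.6)/2 = 6.4 m; q_5 = 0.75 × 1.20 × 6.4 = 5.760 m³/s
w_6 = (23.4 − 14.4)/2 = 4.5 m; q_6 = 0.30 × 0.27 × 4.5 = 0.3645 m³/s
Q = Σ qᵢ = 16.74 m³/s
= 16.74 × 1000 = 16740 L/s

16700 L/s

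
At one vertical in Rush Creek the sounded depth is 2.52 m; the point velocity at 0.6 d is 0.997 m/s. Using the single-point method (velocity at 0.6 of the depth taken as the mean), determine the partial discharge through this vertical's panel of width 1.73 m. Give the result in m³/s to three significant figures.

v̄ = v₀.₆ = 0.997 m/s
q = v̄ × d × w = 0.9970 × 2.52 × 1.73 = 4.347 m³/s

4.35 m³/s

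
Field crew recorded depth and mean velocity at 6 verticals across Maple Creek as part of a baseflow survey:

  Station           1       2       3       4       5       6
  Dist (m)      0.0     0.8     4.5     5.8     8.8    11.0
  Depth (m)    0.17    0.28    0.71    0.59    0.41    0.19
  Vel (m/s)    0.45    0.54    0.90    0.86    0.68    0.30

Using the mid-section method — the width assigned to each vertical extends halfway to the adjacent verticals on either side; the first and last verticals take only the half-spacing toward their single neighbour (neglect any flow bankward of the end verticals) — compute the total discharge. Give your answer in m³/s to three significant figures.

w_1 = (0.8 − 0.0)/2 = 0.4 m; q_1 = 0.45 × 0.17 × 0.4 = 0.03060 m³/s
w_2 = (4.5 − 0.0)/2 = 2.25 m; q_2 = 0.54 × 0.28 × 2.25 = 0.3402 m³/s
w_3 = (5.8 − 0.8)/2 = 2.5 m; q_3 = 0.90 × 0.71 × 2.5 = 1.598 m³/s
w_4 = (8.8 − 4.5)/2 = 2.15 m; q_4 = 0.86 × 0.59 × 2.15 = 1.091 m³/s
w_5 = (11.0 − 5.8)/2 = 2.6 m; q_5 = 0.68 × 0.41 × 2.6 = 0.7249 m³/s
w_6 = (11.0 − 8.8)/2 = 1.1 m; q_6 = 0.30 × 0.19 × 1.1 = 0.06270 m³/s
Q = Σ qᵢ = 3.847 m³/s

3.85 m³/s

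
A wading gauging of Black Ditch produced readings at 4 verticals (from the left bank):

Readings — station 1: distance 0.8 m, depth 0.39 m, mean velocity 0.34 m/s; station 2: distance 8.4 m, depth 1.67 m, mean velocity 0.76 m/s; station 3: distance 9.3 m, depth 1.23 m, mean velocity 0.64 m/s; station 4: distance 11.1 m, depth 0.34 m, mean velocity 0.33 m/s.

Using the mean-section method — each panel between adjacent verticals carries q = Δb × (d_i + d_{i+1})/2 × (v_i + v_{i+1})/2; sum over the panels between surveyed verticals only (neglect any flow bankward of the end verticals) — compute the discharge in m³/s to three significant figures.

Panel 1-2: Δb = 7.6 m, d̄ = (0.39+1.67)/2 = 1.03, v̄ = (0.34+0.76)/2 = 0.55 → q = 7.6×1.03×0.55 = 4.305 m³/s
Panel 2-3: Δb = 0.9 m, d̄ = (1.67+1.23)/2 = 1.45, v̄ = (0.76+0.64)/2 = 0.7 → q = 0.9×1.45×0.7 = 0.9135 m³/s
Panel 3-4: Δb = 1.8 m, d̄ = (1.23+0.34)/2 = 0.785, v̄ = (0.64+0.33)/2 = 0.485 → q = 1.8×0.785×0.485 = 0.6853 m³/s
Q = Σ q = 5.904 m³/s

5.90 m³/s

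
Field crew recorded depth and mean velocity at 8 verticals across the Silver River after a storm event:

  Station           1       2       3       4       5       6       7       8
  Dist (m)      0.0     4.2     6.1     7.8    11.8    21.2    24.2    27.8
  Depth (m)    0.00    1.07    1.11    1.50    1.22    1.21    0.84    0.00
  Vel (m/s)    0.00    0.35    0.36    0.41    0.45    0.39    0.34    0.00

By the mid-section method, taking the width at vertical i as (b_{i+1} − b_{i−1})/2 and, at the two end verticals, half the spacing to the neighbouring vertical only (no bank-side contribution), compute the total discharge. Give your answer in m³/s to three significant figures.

11.2 m³/s

w_2 = (6.1 − 0.0)/2 = 3.05 m; q_2 = 0.35 × 1.07 × 3.05 = 1.142 m³/s
w_3 = (7.8 − 4.2)/2 = 1.8 m; q_3 = 0.36 × 1.11 × 1.8 = 0.7193 m³/s
w_4 = (11.8 − 6.1)/2 = 2.85 m; q_4 = 0.41 × 1.50 × 2.85 = 1.753 m³/s
w_5 = (21.2 − 7.8)/2 = 6.7 m; q_5 = 0.45 × 1.22 × 6.7 = 3.678 m³/s
w_6 = (24.2 − 11.8)/2 = 6.2 m; q_6 = 0.39 × 1.21 × 6.2 = 2.926 m³/s
w_7 = (27.8 − 21.2)/2 = 3.3 m; q_7 = 0.34 × 0.84 × 3.3 = 0.9425 m³/s
Stations 1, 8 contribute zero (depth or velocity is 0).
Q = Σ qᵢ = 11.16 m³/s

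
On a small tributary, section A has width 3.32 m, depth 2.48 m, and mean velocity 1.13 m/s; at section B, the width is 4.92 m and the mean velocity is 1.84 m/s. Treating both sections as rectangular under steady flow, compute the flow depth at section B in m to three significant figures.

Q = A₁V₁ = (3.32×2.48) × 1.13 = 9.304 m³/s
d₂ = Q/(b₂ V₂) = 9.304/(4.92×1.84) = 1.028 m

1.03 m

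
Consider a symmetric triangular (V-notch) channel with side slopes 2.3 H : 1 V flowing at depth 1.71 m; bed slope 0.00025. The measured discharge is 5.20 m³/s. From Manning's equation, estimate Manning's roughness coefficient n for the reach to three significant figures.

A = z·y² = 2.3×1.71² = 6.725 m²
P = 2y√(1+z²) = 2×1.71×√(1+2.3²) = 8.577 m
R = A/P = 6.725/8.577 = 0.7841 m
n = (1/Q)·A·R^(2/3)·S^(1/2) = (1/5.20) × 6.725 × 0.8503 × 0.01581 = 0.01739

0.0174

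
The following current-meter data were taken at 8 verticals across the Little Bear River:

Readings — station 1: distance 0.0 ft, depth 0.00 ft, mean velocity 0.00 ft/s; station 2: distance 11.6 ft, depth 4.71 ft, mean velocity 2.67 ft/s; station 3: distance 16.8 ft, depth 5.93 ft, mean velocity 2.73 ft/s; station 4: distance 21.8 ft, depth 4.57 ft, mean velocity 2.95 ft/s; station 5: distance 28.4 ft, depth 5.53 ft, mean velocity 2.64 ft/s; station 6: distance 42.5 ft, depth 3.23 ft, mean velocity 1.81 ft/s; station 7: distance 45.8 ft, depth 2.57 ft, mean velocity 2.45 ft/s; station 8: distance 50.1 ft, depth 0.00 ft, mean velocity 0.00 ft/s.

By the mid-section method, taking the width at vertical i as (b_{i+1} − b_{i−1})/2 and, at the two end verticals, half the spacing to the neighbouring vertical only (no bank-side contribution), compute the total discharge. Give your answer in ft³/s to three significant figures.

w_2 = (16.8 − 0.0)/2 = 8.4 ft; q_2 = 2.67 × 4.71 × 8.4 = 105.6 ft³/s
w_3 = (21.8 − 11.6)/2 = 5.1 ft; q_3 = 2.73 × 5.93 × 5.1 = 82.56 ft³/s
w_4 = (28.4 − 16.8)/2 = 5.8 ft; q_4 = 2.95 × 4.57 × 5.8 = 78.19 ft³/s
w_5 = (42.5 − 21.8)/2 = 10.35 ft; q_5 = 2.64 × 5.53 × 10.35 = 151.1 ft³/s
w_6 = (45.8 − 28.4)/2 = 8.7 ft; q_6 = 1.81 × 3.23 × 8.7 = 50.86 ft³/s
w_7 = (50.1 − 42.5)/2 = 3.8 ft; q_7 = 2.45 × 2.57 × 3.8 = 23.93 ft³/s
Stations 1, 8 contribute zero (depth or velocity is 0).
Q = Σ qᵢ = 492.3 ft³/s

492 ft³/s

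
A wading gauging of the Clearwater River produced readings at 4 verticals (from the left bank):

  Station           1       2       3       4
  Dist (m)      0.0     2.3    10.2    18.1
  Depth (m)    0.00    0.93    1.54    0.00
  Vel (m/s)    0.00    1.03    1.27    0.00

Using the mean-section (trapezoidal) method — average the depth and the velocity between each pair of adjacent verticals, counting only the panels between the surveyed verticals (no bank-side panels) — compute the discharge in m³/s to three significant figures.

Panel 1-2: Δb = 2.3 m, d̄ = (0.00+0.93)/2 = 0.465, v̄ = (0.00+1.03)/2 = 0.515 → q = 2.3×0.465×0.515 = 0.5508 m³/s
Panel 2-3: Δb = 7.9 m, d̄ = (0.93+1.54)/2 = 1.235, v̄ = (1.03+1.27)/2 = 1.15 → q = 7.9×1.235×1.15 = 11.22 m³/s
Panel 3-4: Δb = 7.9 m, d̄ = (1.54+0.00)/2 = 0.77, v̄ = (1.27+0.00)/2 = 0.635 → q = 7.9×0.77×0.635 = 3.863 m³/s
Q = Σ q = 15.63 m³/s

15.6 m³/s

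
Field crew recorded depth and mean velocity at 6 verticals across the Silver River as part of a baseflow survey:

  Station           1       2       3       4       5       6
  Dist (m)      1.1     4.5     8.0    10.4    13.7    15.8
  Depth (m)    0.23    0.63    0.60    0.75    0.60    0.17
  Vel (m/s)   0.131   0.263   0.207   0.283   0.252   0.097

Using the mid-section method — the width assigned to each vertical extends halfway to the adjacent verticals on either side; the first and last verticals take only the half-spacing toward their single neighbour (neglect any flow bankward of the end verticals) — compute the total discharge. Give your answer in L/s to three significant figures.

w_1 = (4.5 − 1.1)/2 = 1.7 m; q_1 = 0.131 × 0.23 × 1.7 = 0.05122 m³/s
w_2 = (8.0 − 1.1)/2 = 3.45 m; q_2 = 0.263 × 0.63 × 3.45 = 0.5716 m³/s
w_3 = (10.4 − 4.5)/2 = 2.95 m; q_3 = 0.207 × 0.60 × 2.95 = 0.3664 m³/s
w_4 = (13.7 − 8.0)/2 = 2.85 m; q_4 = 0.283 × 0.75 × 2.85 = 0.6049 m³/s
w_5 = (15.8 − 10.4)/2 = 2.7 m; q_5 = 0.252 × 0.60 × 2.7 = 0.4082 m³/s
w_6 = (15.8 − 13.7)/2 = 1.05 m; q_6 = 0.097 × 0.17 × 1.05 = 0.01731 m³/s
Q = Σ qᵢ = 2.020 m³/s
= 2.020 × 1000 = 2020 L/s

2020 L/s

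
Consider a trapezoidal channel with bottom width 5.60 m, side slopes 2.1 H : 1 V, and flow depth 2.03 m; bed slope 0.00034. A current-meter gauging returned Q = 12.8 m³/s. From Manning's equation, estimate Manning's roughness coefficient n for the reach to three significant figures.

0.0349

A = (b + z·y)·y = (5.60 + 2.1×2.03)×2.03 = 20.02 m²
P = b + 2y√(1+z²) = 5.60 + 2×2.03×√(1+2.1²) = 15.04 m
R = A/P = 20.02/15.04 = 1.331 m
n = (1/Q)·A·R^(2/3)·S^(1/2) = (1/12.8) × 20.02 × 1.210 × 0.01844 = 0.03490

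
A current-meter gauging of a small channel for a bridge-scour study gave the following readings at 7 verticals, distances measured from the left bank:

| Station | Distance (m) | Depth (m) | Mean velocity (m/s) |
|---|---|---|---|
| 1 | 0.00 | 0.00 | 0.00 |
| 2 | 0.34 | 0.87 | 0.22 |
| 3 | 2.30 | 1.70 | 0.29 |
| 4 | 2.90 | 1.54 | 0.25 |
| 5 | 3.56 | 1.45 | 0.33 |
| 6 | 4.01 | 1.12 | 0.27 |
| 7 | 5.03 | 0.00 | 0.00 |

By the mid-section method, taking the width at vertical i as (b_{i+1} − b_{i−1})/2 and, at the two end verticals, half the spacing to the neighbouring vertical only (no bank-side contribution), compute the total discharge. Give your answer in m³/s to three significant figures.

1.58 m³/s

w_2 = (2.30 − 0.00)/2 = 1.15 m; q_2 = 0.22 × 0.87 × 1.15 = 0.2201 m³/s
w_3 = (2.90 − 0.34)/2 = 1.28 m; q_3 = 0.29 × 1.70 × 1.28 = 0.6310 m³/s
w_4 = (3.56 − 2.30)/2 = 0.63 m; q_4 = 0.25 × 1.54 × 0.63 = 0.2426 m³/s
w_5 = (4.01 − 2.90)/2 = 0.555 m; q_5 = 0.33 × 1.45 × 0.555 = 0.2656 m³/s
w_6 = (5.03 − 3.56)/2 = 0.735 m; q_6 = 0.27 × 1.12 × 0.735 = 0.2223 m³/s
Stations 1, 7 contribute zero (depth or velocity is 0).
Q = Σ qᵢ = 1.582 m³/s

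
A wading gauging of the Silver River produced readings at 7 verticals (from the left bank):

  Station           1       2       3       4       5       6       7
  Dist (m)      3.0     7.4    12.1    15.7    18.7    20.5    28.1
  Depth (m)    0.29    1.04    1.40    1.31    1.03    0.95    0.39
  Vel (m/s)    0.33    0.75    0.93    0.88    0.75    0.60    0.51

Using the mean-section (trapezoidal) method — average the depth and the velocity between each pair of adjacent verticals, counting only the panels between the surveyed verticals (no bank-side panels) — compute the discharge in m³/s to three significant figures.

17.7 m³/s

Panel 1-2: Δb = 4.4 m, d̄ = (0.29+1.04)/2 = 0.665, v̄ = (0.33+0.75)/2 = 0.54 → q = 4.4×0.665×0.54 = 1.580 m³/s
Panel 2-3: Δb = 4.7 m, d̄ = (1.04+1.40)/2 = 1.22, v̄ = (0.75+0.93)/2 = 0.84 → q = 4.7×1.22×0.84 = 4.817 m³/s
Panel 3-4: Δb = 3.6 m, d̄ = (1.40+1.31)/2 = 1.355, v̄ = (0.93+0.88)/2 = 0.905 → q = 3.6×1.355×0.905 = 4.415 m³/s
Panel 4-5: Δb = 3 m, d̄ = (1.31+1.03)/2 = 1.17, v̄ = (0.88+0.75)/2 = 0.815 → q = 3×1.17×0.815 = 2.861 m³/s
Panel 5-6: Δb = 1.8 m, d̄ = (1.03+0.95)/2 = 0.99, v̄ = (0.75+0.60)/2 = 0.675 → q = 1.8×0.99×0.675 = 1.203 m³/s
Panel 6-7: Δb = 7.6 m, d̄ = (0.95+0.39)/2 = 0.67, v̄ = (0.60+0.51)/2 = 0.555 → q = 7.6×0.67×0.555 = 2.826 m³/s
Q = Σ q = 17.70 m³/s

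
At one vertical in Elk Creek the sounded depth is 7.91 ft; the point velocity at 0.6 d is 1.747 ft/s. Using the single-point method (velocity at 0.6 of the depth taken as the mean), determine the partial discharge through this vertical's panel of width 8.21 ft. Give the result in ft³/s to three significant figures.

113 ft³/s

v̄ = v₀.₆ = 1.747 ft/s
q = v̄ × d × w = 1.747 × 7.91 × 8.21 = 113.5 ft³/s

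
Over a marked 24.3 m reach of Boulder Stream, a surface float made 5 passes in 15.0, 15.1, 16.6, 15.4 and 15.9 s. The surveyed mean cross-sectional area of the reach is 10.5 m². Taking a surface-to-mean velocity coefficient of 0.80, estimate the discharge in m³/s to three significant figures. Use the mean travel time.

13.1 m³/s

t̄ = (15.0 + 15.1 + 16.6 + 15.4 + 15.9) / 5 = 15.6 s
v_surface = L / t̄ = 24.3 / 15.6 = 1.558 m/s
v_mean = 0.80 × 1.558 = 1.246 m/s
Q = A × v_mean = 10.5 × 1.246 = 13.08 m³/s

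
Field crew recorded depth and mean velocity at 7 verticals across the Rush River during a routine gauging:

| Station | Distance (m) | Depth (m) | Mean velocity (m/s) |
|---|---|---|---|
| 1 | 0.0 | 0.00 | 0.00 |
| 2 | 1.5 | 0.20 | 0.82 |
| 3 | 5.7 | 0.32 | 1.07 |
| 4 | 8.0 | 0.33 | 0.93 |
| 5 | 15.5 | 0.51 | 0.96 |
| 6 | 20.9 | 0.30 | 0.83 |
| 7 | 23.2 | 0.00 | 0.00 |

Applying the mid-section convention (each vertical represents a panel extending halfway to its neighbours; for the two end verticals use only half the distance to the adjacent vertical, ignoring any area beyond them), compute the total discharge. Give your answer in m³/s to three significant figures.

7.20 m³/s

w_2 = (5.7 − 0.0)/2 = 2.85 m; q_2 = 0.82 × 0.20 × 2.85 = 0.4674 m³/s
w_3 = (8.0 − 1.5)/2 = 3.25 m; q_3 = 1.07 × 0.32 × 3.25 = 1.113 m³/s
w_4 = (15.5 − 5.7)/2 = 4.9 m; q_4 = 0.93 × 0.33 × 4.9 = 1.504 m³/s
w_5 = (20.9 − 8.0)/2 = 6.45 m; q_5 = 0.96 × 0.51 × 6.45 = 3.158 m³/s
w_6 = (23.2 − 15.5)/2 = 3.85 m; q_6 = 0.83 × 0.30 × 3.85 = 0.9587 m³/s
Stations 1, 7 contribute zero (depth or velocity is 0).
Q = Σ qᵢ = 7.201 m³/s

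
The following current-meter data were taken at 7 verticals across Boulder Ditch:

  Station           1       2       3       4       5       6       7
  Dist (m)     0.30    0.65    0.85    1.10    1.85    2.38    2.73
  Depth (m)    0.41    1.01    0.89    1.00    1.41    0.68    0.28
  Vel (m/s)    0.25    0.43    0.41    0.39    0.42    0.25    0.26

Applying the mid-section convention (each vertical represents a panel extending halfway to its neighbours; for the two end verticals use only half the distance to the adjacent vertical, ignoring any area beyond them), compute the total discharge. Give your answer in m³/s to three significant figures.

w_1 = (0.65 − 0.30)/2 = 0.175 m; q_1 = 0.25 × 0.41 × 0.175 = 0.01794 m³/s
w_2 = (0.85 − 0.30)/2 = 0.275 m; q_2 = 0.43 × 1.01 × 0.275 = 0.1194 m³/s
w_3 = (1.10 − 0.65)/2 = 0.225 m; q_3 = 0.41 × 0.89 × 0.225 = 0.08210 m³/s
w_4 = (1.85 − 0.85)/2 = 0.5 m; q_4 = 0.39 × 1.00 × 0.5 = 0.1950 m³/s
w_5 = (2.38 − 1.10)/2 = 0.64 m; q_5 = 0.42 × 1.41 × 0.64 = 0.3790 m³/s
w_6 = (2.73 − 1.85)/2 = 0.44 m; q_6 = 0.25 × 0.68 × 0.44 = 0.07480 m³/s
w_7 = (2.73 − 2.38)/2 = 0.175 m; q_7 = 0.26 × 0.28 × 0.175 = 0.01274 m³/s
Q = Σ qᵢ = 0.8810 m³/s

0.881 m³/s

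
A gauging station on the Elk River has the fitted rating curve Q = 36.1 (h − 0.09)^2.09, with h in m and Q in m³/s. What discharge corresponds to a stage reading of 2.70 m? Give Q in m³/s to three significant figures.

Q = 36.1 × (2.70 − 0.09)^2.09 = 36.1 × 2.61^2.09 = 268.1 m³/s

268 m³/s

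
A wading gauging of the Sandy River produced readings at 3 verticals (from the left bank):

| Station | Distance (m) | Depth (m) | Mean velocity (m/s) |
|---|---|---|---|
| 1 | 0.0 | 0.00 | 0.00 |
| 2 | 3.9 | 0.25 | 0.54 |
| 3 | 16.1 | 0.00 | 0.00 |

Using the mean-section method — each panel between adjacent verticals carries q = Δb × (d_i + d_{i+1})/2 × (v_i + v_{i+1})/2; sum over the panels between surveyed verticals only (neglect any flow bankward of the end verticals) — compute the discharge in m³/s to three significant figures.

0.543 m³/s

Panel 1-2: Δb = 3.9 m, d̄ = (0.00+0.25)/2 = 0.125, v̄ = (0.00+0.54)/2 = 0.27 → q = 3.9×0.125×0.27 = 0.1316 m³/s
Panel 2-3: Δb = 12.2 m, d̄ = (0.25+0.00)/2 = 0.125, v̄ = (0.54+0.00)/2 = 0.27 → q = 12.2×0.125×0.27 = 0.4118 m³/s
Q = Σ q = 0.5434 m³/s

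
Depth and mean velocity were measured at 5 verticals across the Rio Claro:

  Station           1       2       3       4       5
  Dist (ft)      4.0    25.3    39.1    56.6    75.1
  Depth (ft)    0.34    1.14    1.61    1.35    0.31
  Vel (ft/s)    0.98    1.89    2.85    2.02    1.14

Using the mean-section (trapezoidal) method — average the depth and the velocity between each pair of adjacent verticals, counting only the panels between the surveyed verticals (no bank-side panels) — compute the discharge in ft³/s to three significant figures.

155 ft³/s

Panel 1-2: Δb = 21.3 ft, d̄ = (0.34+1.14)/2 = 0.74, v̄ = (0.98+1.89)/2 = 1.435 → q = 21.3×0.74×1.435 = 22.62 ft³/s
Panel 2-3: Δb = 13.8 ft, d̄ = (1.14+1.61)/2 = 1.375, v̄ = (1.89+2.85)/2 = 2.37 → q = 13.8×1.375×2.37 = 44.97 ft³/s
Panel 3-4: Δb = 17.5 ft, d̄ = (1.61+1.35)/2 = 1.48, v̄ = (2.85+2.02)/2 = 2.435 → q = 17.5×1.48×2.435 = 63.07 ft³/s
Panel 4-5: Δb = 18.5 ft, d̄ = (1.35+0.31)/2 = 0.83, v̄ = (2.02+1.14)/2 = 1.58 → q = 18.5×0.83×1.58 = 24.26 ft³/s
Q = Σ q = 154.9 ft³/s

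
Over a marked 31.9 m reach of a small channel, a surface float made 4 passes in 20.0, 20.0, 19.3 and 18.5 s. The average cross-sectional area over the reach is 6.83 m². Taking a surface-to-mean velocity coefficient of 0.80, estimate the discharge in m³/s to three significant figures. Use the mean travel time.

8.96 m³/s

t̄ = (20.0 + 20.0 + 19.3 + 18.5) / 4 = 19.45 s
v_surface = L / t̄ = 31.9 / 19.45 = 1.640 m/s
v_mean = 0.80 × 1.640 = 1.312 m/s
Q = A × v_mean = 6.83 × 1.312 = 8.962 m³/s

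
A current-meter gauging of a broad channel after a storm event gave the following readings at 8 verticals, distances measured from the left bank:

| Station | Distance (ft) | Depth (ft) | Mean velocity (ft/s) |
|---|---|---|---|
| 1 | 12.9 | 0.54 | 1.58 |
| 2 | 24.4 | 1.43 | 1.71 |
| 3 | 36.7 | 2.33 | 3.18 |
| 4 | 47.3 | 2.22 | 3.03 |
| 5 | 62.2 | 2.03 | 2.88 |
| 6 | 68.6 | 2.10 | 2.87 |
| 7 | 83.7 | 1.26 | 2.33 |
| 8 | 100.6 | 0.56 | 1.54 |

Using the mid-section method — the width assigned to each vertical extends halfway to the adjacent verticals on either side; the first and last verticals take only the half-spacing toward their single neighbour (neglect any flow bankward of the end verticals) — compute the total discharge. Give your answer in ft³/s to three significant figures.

386 ft³/s

w_1 = (24.4 − 12.9)/2 = 5.75 ft; q_1 = 1.58 × 0.54 × 5.75 = 4.906 ft³/s
w_2 = (36.7 − 12.9)/2 = 11.9 ft; q_2 = 1.71 × 1.43 × 11.9 = 29.10 ft³/s
w_3 = (47.3 − 24.4)/2 = 11.45 ft; q_3 = 3.18 × 2.33 × 11.45 = 84.84 ft³/s
w_4 = (62.2 − 36.7)/2 = 12.75 ft; q_4 = 3.03 × 2.22 × 12.75 = 85.76 ft³/s
w_5 = (68.6 − 47.3)/2 = 10.65 ft; q_5 = 2.88 × 2.03 × 10.65 = 62.26 ft³/s
w_6 = (83.7 − 62.2)/2 = 10.75 ft; q_6 = 2.87 × 2.10 × 10.75 = 64.79 ft³/s
w_7 = (100.6 − 68.6)/2 = 16 ft; q_7 = 2.33 × 1.26 × 16 = 46.97 ft³/s
w_8 = (100.6 − 83.7)/2 = 8.45 ft; q_8 = 1.54 × 0.56 × 8.45 = 7.287 ft³/s
Q = Σ qᵢ = 385.9 ft³/s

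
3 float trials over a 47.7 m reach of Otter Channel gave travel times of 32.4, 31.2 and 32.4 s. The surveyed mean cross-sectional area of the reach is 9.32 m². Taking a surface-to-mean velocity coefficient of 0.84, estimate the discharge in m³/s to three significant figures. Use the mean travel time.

t̄ = (32.4 + 31.2 + 32.4) / 3 = 32 s
v_surface = L / t̄ = 47.7 / 32 = 1.491 m/s
v_mean = 0.84 × 1.491 = 1.252 m/s
Q = A × v_mean = 9.32 × 1.252 = 11.67 m³/s

11.7 m³/s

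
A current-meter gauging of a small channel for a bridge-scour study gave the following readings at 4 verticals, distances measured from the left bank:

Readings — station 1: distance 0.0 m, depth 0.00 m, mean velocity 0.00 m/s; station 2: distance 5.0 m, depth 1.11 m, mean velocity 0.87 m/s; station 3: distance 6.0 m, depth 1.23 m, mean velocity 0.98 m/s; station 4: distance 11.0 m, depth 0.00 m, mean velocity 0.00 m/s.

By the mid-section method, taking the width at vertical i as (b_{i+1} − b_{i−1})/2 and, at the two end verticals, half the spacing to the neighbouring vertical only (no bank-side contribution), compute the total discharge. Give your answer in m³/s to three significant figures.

6.51 m³/s

w_2 = (6.0 − 0.0)/2 = 3 m; q_2 = 0.87 × 1.11 × 3 = 2.897 m³/s
w_3 = (11.0 − 5.0)/2 = 3 m; q_3 = 0.98 × 1.23 × 3 = 3.616 m³/s
Stations 1, 4 contribute zero (depth or velocity is 0).
Q = Σ qᵢ = 6.513 m³/s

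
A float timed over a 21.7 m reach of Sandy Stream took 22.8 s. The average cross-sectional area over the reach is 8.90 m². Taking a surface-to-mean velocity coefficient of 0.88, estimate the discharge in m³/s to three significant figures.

v_surface = L / t̄ = 21.7 / 22.8 = 0.9518 m/s
v_mean = 0.88 × 0.9518 = 0.8375 m/s
Q = A × v_mean = 8.90 × 0.8375 = 7.454 m³/s

7.45 m³/s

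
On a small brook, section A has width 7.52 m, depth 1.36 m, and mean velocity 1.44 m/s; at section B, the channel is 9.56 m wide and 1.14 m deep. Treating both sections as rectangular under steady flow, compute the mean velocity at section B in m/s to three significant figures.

1.35 m/s

Q = A₁V₁ = (7.52×1.36) × 1.44 = 14.73 m³/s
A₂ = 9.56 × 1.14 = 10.90 m²
V₂ = Q/A₂ = 14.73/10.90 = 1.351 m/s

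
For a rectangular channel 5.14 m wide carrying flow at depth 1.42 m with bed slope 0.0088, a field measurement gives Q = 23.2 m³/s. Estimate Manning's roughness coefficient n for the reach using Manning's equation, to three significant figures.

A = b·y = 5.14 × 1.42 = 7.299 m²
P = b + 2y = 5.14 + 2×1.42 = 7.980 m
R = A/P = 7.299/7.980 = 0.9146 m
n = (1/Q)·A·R^(2/3)·S^(1/2) = (1/23.2) × 7.299 × 0.9422 × 0.09381 = 0.02781

0.0278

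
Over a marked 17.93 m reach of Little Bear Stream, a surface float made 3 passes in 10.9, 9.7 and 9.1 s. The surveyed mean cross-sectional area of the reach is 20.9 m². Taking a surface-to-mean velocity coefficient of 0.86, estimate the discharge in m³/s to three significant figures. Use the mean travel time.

t̄ = (10.9 + 9.7 + 9.1) / 3 = 9.9 s
v_surface = L / t̄ = 17.93 / 9.9 = 1.811 m/s
v_mean = 0.86 × 1.811 = 1.558 m/s
Q = A × v_mean = 20.9 × 1.558 = 32.55 m³/s

32.6 m³/s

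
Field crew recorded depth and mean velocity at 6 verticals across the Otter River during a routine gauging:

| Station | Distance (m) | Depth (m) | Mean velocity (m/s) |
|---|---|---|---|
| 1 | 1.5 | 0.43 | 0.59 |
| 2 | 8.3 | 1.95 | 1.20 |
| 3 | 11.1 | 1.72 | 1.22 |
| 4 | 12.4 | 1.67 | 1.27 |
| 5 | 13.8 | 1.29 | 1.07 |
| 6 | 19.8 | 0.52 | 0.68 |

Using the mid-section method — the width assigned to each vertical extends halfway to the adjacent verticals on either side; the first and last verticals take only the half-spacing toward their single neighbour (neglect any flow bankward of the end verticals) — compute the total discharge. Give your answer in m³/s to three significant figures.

25.4 m³/s

w_1 = (8.3 − 1.5)/2 = 3.4 m; q_1 = 0.59 × 0.43 × 3.4 = 0.8626 m³/s
w_2 = (11.1 − 1.5)/2 = 4.8 m; q_2 = 1.20 × 1.95 × 4.8 = 11.23 m³/s
w_3 = (12.4 − 8.3)/2 = 2.05 m; q_3 = 1.22 × 1.72 × 2.05 = 4.302 m³/s
w_4 = (13.8 − 11.1)/2 = 1.35 m; q_4 = 1.27 × 1.67 × 1.35 = 2.863 m³/s
w_5 = (19.8 − 12.4)/2 = 3.7 m; q_5 = 1.07 × 1.29 × 3.7 = 5.107 m³/s
w_6 = (19.8 − 13.8)/2 = 3 m; q_6 = 0.68 × 0.52 × 3 = 1.061 m³/s
Q = Σ qᵢ = 25.43 m³/s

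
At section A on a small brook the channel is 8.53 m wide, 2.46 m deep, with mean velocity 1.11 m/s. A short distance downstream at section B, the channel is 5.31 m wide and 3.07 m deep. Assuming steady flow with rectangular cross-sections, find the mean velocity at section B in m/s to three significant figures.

Q = A₁V₁ = (8.53×2.46) × 1.11 = 23.29 m³/s
A₂ = 5.31 × 3.07 = 16.30 m²
V₂ = Q/A₂ = 23.29/16.30 = 1.429 m/s

1.43 m/s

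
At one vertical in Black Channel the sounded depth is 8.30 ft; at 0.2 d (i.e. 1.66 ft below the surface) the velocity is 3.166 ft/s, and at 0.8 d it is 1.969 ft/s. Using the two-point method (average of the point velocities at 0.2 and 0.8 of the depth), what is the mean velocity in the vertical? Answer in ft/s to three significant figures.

2.57 ft/s

v̄ = (3.166 + 1.969) / 2 = 2.568 ft/s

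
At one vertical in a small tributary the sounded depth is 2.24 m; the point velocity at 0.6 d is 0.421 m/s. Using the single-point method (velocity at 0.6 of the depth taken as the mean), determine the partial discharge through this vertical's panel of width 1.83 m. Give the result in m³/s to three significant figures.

1.73 m³/s

v̄ = v₀.₆ = 0.421 m/s
q = v̄ × d × w = 0.4210 × 2.24 × 1.83 = 1.726 m³/s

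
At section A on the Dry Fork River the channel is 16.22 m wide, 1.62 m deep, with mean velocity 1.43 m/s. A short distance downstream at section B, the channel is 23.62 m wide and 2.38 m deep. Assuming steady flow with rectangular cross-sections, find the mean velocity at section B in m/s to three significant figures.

0.668 m/s

Q = A₁V₁ = (16.22×1.62) × 1.43 = 37.58 m³/s
A₂ = 23.62 × 2.38 = 56.22 m²
V₂ = Q/A₂ = 37.58/56.22 = 0.6684 m/s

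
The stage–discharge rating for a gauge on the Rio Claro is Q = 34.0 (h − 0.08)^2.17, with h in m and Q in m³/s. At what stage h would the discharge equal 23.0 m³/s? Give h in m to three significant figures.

h − h₀ = (Q/C)^(1/b) = (23.0/34.0)^(1/2.17) = 0.8352 m
h = 0.08 + 0.8352 = 0.9152 m

0.915 m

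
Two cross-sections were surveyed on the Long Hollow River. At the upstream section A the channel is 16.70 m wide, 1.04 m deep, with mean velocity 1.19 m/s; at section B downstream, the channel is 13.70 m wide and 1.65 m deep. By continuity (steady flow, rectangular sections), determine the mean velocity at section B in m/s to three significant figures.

0.914 m/s

Q = A₁V₁ = (16.70×1.04) × 1.19 = 20.67 m³/s
A₂ = 13.70 × 1.65 = 22.61 m²
V₂ = Q/A₂ = 20.67/22.61 = 0.9143 m/s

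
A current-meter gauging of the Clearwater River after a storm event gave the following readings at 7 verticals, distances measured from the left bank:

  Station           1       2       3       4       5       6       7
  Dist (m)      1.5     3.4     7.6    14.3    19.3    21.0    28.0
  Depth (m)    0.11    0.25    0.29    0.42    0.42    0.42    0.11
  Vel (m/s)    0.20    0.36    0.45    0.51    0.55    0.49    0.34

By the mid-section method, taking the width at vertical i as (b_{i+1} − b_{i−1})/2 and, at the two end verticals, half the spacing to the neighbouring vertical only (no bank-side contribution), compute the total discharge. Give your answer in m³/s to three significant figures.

w_1 = (3.4 − 1.5)/2 = 0.95 m; q_1 = 0.20 × 0.11 × 0.95 = 0.02090 m³/s
w_2 = (7.6 − 1.5)/2 = 3.05 m; q_2 = 0.36 × 0.25 × 3.05 = 0.2745 m³/s
w_3 = (14.3 − 3.4)/2 = 5.45 m; q_3 = 0.45 × 0.29 × 5.45 = 0.7112 m³/s
w_4 = (19.3 − 7.6)/2 = 5.85 m; q_4 = 0.51 × 0.42 × 5.85 = 1.253 m³/s
w_5 = (21.0 − 14.3)/2 = 3.35 m; q_5 = 0.55 × 0.42 × 3.35 = 0.7739 m³/s
w_6 = (28.0 − 19.3)/2 = 4.35 m; q_6 = 0.49 × 0.42 × 4.35 = 0.8952 m³/s
w_7 = (28.0 − 21.0)/2 = 3.5 m; q_7 = 0.34 × 0.11 × 3.5 = 0.1309 m³/s
Q = Σ qᵢ = 4.060 m³/s

4.06 m³/s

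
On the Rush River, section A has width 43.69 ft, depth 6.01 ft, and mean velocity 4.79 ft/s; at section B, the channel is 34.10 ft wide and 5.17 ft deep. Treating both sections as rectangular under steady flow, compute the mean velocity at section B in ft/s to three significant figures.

Q = A₁V₁ = (43.69×6.01) × 4.79 = 1258 ft³/s
A₂ = 34.10 × 5.17 = 176.3 ft²
V₂ = Q/A₂ = 1258/176.3 = 7.134 ft/s

7.13 ft/s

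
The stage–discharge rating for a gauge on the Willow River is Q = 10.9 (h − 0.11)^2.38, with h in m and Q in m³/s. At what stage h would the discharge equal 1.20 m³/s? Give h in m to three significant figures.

0.506 m

h − h₀ = (Q/C)^(1/b) = (1.20/10.9)^(1/2.38) = 0.3957 m
h = 0.11 + 0.3957 = 0.5057 m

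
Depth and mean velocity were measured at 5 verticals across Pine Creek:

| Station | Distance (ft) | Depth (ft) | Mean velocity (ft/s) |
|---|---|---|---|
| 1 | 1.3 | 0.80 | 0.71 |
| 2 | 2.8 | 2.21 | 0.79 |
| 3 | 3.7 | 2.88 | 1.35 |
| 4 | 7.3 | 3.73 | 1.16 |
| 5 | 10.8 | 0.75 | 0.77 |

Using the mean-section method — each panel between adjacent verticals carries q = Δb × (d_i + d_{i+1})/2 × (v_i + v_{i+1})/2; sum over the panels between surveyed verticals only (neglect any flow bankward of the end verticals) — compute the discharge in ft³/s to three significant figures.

26.6 ft³/s

Panel 1-2: Δb = 1.5 ft, d̄ = (0.80+2.21)/2 = 1.505, v̄ = (0.71+0.79)/2 = 0.75 → q = 1.5×1.505×0.75 = 1.693 ft³/s
Panel 2-3: Δb = 0.9 ft, d̄ = (2.21+2.88)/2 = 2.545, v̄ = (0.79+1.35)/2 = 1.07 → q = 0.9×2.545×1.07 = 2.451 ft³/s
Panel 3-4: Δb = 3.6 ft, d̄ = (2.88+3.73)/2 = 3.305, v̄ = (1.35+1.16)/2 = 1.255 → q = 3.6×3.305×1.255 = 14.93 ft³/s
Panel 4-5: Δb = 3.5 ft, d̄ = (3.73+0.75)/2 = 2.24, v̄ = (1.16+0.77)/2 = 0.965 → q = 3.5×2.24×0.965 = 7.566 ft³/s
Q = Σ q = 26.64 ft³/s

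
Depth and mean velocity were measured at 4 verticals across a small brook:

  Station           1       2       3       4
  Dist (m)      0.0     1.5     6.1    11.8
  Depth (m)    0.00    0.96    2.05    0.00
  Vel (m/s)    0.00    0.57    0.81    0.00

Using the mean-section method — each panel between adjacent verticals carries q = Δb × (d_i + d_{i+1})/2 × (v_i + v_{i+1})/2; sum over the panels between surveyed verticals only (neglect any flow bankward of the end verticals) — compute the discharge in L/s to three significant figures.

7350 L/s

Panel 1-2: Δb = 1.5 m, d̄ = (0.00+0.96)/2 = 0.48, v̄ = (0.00+0.57)/2 = 0.285 → q = 1.5×0.48×0.285 = 0.2052 m³/s
Panel 2-3: Δb = 4.6 m, d̄ = (0.96+2.05)/2 = 1.505, v̄ = (0.57+0.81)/2 = 0.69 → q = 4.6×1.505×0.69 = 4.777 m³/s
Panel 3-4: Δb = 5.7 m, d̄ = (2.05+0.00)/2 = 1.025, v̄ = (0.81+0.00)/2 = 0.405 → q = 5.7×1.025×0.405 = 2.366 m³/s
Q = Σ q = 7.348 m³/s
= 7.348 × 1000 = 7348 L/s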